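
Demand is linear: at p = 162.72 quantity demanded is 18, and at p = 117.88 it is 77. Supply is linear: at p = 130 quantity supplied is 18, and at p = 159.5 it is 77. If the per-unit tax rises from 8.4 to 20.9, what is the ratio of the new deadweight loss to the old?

Demand slope = (117.88 − 162.72)/(77 − 18) = −0.76, so p = 176.4 − 0.76q.
Supply slope = (159.5 − 130)/(77 − 18) = 0.5, so p = 121 + 0.5q.
Competitive equilibrium: 176.4 − 0.76q = 121 + 0.5q → q* = 43.9683, p* = 142.9841.
For a per-unit tax t: Δq = t/1.26, so DWL = ½·t·(t/1.26) = t²/2.52.
At t = 8.4: DWL = 28. At t = 20.9: DWL = 173.337.
Ratio = (20.9/8.4)² = 6.191.

6.191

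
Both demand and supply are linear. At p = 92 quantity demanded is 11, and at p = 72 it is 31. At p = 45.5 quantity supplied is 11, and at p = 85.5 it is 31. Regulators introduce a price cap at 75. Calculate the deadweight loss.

0.84

Demand slope = (72 − 92)/(31 − 11) = −1, so p = 103 − q.
Supply slope = (85.5 − 45.5)/(31 − 11) = 2, so p = 23.5 + 2q.
Competitive equilibrium: 103 − q = 23.5 + 2q → q* = 26.5, p* = 76.5.
At the ceiling p = 75, quantity supplied = (75 − 23.5)/2 = 25.75.
Willingness to pay at q' = 25.75: 103 − 1·25.75 = 77.25.
Δq = 26.5 − 25.75 = 0.75; wedge = 77.25 − 75 = 2.25.
Welfare loss = ½ × 0.75 × 2.25 = 0.84.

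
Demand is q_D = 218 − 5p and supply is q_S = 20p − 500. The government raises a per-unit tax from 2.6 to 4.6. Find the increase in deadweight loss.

28.80

In inverse form: demand p = 43.6 − 0.2q, supply p = 25 + 0.05q.
Competitive equilibrium: 43.6 − 0.2q = 25 + 0.05q → q* = 74.4, p* = 28.72.
For a per-unit tax t: Δq = t/0.25, so DWL = ½·t·(t/0.25) = t²/0.5.
At t = 2.6: DWL = 13.52. At t = 4.6: DWL = 42.32.
Increase = 42.32 − 13.52 = 28.80.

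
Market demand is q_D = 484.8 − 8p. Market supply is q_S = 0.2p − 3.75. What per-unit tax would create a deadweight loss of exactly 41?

20.5

In inverse form: demand p = 60.6 − 0.125q, supply p = 18.75 + 5q.
Competitive equilibrium: 60.6 − 0.125q = 18.75 + 5q → q* = 8.1659, p* = 59.5793.
A tax t gives Δq = t/5.125 and wedge t, so DWL = t²/10.25.
t²/10.25 = 41 → t² = 420.25 → t = 20.5.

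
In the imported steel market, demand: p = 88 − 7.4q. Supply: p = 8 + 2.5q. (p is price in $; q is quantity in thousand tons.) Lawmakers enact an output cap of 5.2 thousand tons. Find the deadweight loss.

Competitive equilibrium: 88 − 7.4q = 8 + 2.5q → q* = 8.0808, p* = 28.202.
At q = 5.2: demand price = 88 − 7.4·5.2 = 49.52; supply price = 8 + 2.5·5.2 = 21.
Δq = 8.0808 − 5.2 = 2.8808; wedge = 49.52 − 21 = 28.52.
Welfare loss = ½ × 2.8808 × 28.52 = $41.08 thousand.

$41.08 thousand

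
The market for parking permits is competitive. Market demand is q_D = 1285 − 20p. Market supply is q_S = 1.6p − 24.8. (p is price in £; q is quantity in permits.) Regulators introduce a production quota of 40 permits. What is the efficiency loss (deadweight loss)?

£350.42

In inverse form: demand p = 64.25 − 0.05q, supply p = 15.5 + 0.625q.
Competitive equilibrium: 64.25 − 0.05q = 15.5 + 0.625q → q* = 72.2222, p* = 60.6389.
At q = 40: demand price = 64.25 − 0.05·40 = 62.25; supply price = 15.5 + 0.625·40 = 40.5.
Δq = 72.2222 − 40 = 32.2222; wedge = 62.25 − 40.5 = 21.75.
Welfare loss = ½ × 32.2222 × 21.75 = £350.42.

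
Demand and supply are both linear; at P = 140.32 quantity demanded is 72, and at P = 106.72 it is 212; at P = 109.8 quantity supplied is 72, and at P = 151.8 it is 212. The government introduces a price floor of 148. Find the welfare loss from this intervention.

Demand slope = (106.72 − 140.32)/(212 − 72) = −0.24, so P = 157.6 − 0.24Q.
Supply slope = (151.8 − 109.8)/(212 − 72) = 0.3, so P = 88.2 + 0.3Q.
Competitive equilibrium: 157.6 − 0.24Q = 88.2 + 0.3Q → Q* = 128.5185, P* = 126.7556.
At the floor P = 148, quantity demanded = (157.6 − 148)/0.24 = 40.
Sellers' marginal cost at Q' = 40: 88.2 + 0.3·40 = 100.2.
ΔQ = 128.5185 − 40 = 88.5185; wedge = 148 − 100.2 = 47.8.
The triangle = ½ × 88.5185 × 47.8 = 2115.59.

2115.59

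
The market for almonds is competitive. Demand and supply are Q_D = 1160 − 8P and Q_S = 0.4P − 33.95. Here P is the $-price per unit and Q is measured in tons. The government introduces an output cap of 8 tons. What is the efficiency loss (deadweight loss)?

$291.57

In inverse form: demand P = 145 − 0.125Q, supply P = 84.875 + 2.5Q.
Competitive equilibrium: 145 − 0.125Q = 84.875 + 2.5Q → Q* = 22.90476, P* = 142.1369.
At Q = 8: demand price = 145 − 0.125·8 = 144; supply price = 84.875 + 2.5·8 = 104.875.
ΔQ = 22.90476 − 8 = 14.90476; wedge = 144 − 104.875 = 39.125.
The triangle = ½ × 14.90476 × 39.125 = $291.57.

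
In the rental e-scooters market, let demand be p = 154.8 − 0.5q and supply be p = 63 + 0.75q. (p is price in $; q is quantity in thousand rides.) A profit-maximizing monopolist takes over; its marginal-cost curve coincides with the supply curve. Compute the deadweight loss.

Competitive equilibrium: 154.8 − 0.5q = 63 + 0.75q → q* = 73.44, p* = 118.08.
Marginal revenue: MR = 154.8 − q. Set MR = MC: 154.8 − q = 63 + 0.75q → q_m = 52.4571.
Price p_m = 154.8 − 0.5·52.4571 = 128.5715; MC(q_m) = 63 + 0.75·52.4571 = 102.3428.
Competitive q* = 73.44, so Δq = 20.9829; wedge = 128.5715 − 102.3428 = 26.2287.
Deadweight loss = ½ × 20.9829 × 26.2287 = $275.18 thousand.

$275.18 thousand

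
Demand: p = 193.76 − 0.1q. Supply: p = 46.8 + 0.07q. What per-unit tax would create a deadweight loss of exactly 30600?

Competitive equilibrium: 193.76 − 0.1q = 46.8 + 0.07q → q* = 864.4706, p* = 107.3129.
A tax t gives Δq = t/0.17 and wedge t, so DWL = t²/0.34.
t²/0.34 = 30600 → t² = 10404 → t = 102.

102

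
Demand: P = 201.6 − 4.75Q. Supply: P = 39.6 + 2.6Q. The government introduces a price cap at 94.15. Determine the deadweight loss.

4.13

Competitive equilibrium: 201.6 − 4.75Q = 39.6 + 2.6Q → Q* = 22.0408, P* = 96.9061.
At the ceiling P = 94.15, quantity supplied = (94.15 − 39.6)/2.6 = 20.9808.
Willingness to pay at Q' = 20.9808: 201.6 − 4.75·20.9808 = 101.9412.
ΔQ = 22.0408 − 20.9808 = 1.06; wedge = 101.9412 − 94.15 = 7.7912.
DWL = ½ × 1.06 × 7.7912 = 4.13.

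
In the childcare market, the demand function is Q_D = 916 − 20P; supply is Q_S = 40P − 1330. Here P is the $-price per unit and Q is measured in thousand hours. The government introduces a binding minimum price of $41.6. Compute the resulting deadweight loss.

$260.42 thousand

In inverse form: demand P = 45.8 − 0.05Q, supply P = 33.25 + 0.025Q.
Competitive equilibrium: 45.8 − 0.05Q = 33.25 + 0.025Q → Q* = 167.3333, P* = 37.4333.
At the floor P = 41.6, quantity demanded = (45.8 − 41.6)/0.05 = 84.
Sellers' marginal cost at Q' = 84: 33.25 + 0.025·84 = 35.35.
ΔQ = 167.3333 − 84 = 83.3333; wedge = 41.6 − 35.35 = 6.25.
Welfare loss = ½ × 83.3333 × 6.25 = $260.42 thousand.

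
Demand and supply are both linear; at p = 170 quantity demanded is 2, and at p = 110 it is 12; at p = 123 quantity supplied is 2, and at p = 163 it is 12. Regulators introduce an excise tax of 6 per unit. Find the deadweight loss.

Demand slope = (110 − 170)/(12 − 2) = −6, so p = 182 − 6q.
Supply slope = (163 − 123)/(12 − 2) = 4, so p = 115 + 4q.
Competitive equilibrium: 182 − 6q = 115 + 4q → q* = 6.7, p* = 141.8.
With the tax, the buyer price exceeds the seller price by 6: (182 − 6q) − (115 + 4q) = 6 → q' = 6.1.
Δq = 6.7 − 6.1 = 0.6; the wedge equals the tax, 6.
Welfare loss = ½ × 0.6 × 6 = 1.80.

1.80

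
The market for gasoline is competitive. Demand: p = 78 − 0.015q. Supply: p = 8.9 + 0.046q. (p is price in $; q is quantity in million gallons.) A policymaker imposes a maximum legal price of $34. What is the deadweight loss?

$10514.18 million

Competitive equilibrium: 78 − 0.015q = 8.9 + 0.046q → q* = 1132.78689, p* = 61.0082.
At the ceiling p = 34, quantity supplied = (34 − 8.9)/0.046 = 545.65217.
Willingness to pay at q' = 545.65217: 78 − 0.015·545.65217 = 69.81522.
Δq = 1132.78689 − 545.65217 = 587.13472; wedge = 69.81522 − 34 = 35.81522.
The triangle = ½ × 587.13472 × 35.81522 = $10514.18 million.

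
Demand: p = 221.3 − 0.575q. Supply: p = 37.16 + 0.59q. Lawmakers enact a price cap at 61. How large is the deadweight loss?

Competitive equilibrium: 221.3 − 0.575q = 37.16 + 0.59q → q* = 158.0601, p* = 130.4155.
At the ceiling p = 61, quantity supplied = (61 − 37.16)/0.59 = 40.4068.
Willingness to pay at q' = 40.4068: 221.3 − 0.575·40.4068 = 198.0661.
Δq = 158.0601 − 40.4068 = 117.6533; wedge = 198.0661 − 61 = 137.0661.
Welfare loss = ½ × 117.6533 × 137.0661 = 8063.14.

8063.14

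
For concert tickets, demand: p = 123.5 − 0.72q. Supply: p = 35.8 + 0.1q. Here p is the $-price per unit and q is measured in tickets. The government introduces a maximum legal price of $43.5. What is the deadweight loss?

Competitive equilibrium: 123.5 − 0.72q = 35.8 + 0.1q → q* = 106.9512, p* = 46.4951.
At the ceiling p = 43.5, quantity supplied = (43.5 − 35.8)/0.1 = 77.
Willingness to pay at q' = 77: 123.5 − 0.72·77 = 68.06.
Δq = 106.9512 − 77 = 29.9512; wedge = 68.06 − 43.5 = 24.56.
The triangle = ½ × 29.9512 × 24.56 = $367.80.

$367.80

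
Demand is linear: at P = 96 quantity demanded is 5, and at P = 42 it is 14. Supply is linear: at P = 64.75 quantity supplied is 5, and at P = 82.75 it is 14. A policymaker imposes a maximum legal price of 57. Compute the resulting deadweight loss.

Demand slope = (42 − 96)/(14 − 5) = −6, so P = 126 − 6Q.
Supply slope = (82.75 − 64.75)/(14 − 5) = 2, so P = 54.75 + 2Q.
Competitive equilibrium: 126 − 6Q = 54.75 + 2Q → Q* = 8.9063, P* = 72.5625.
At the ceiling P = 57, quantity supplied = (57 − 54.75)/2 = 1.125.
Willingness to pay at Q' = 1.125: 126 − 6·1.125 = 119.25.
ΔQ = 8.9063 − 1.125 = 7.7813; wedge = 119.25 − 57 = 62.25.
Welfare loss = ½ × 7.7813 × 62.25 = 242.19.

242.19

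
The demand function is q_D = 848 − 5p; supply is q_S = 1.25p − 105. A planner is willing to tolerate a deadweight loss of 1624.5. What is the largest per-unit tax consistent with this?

In inverse form: demand p = 169.6 − 0.2q, supply p = 84 + 0.8q.
Competitive equilibrium: 169.6 − 0.2q = 84 + 0.8q → q* = 85.6, p* = 152.48.
A tax t gives Δq = t/1 and wedge t, so DWL = t²/2.
t²/2 = 1624.5 → t² = 3249 → t = 57.

57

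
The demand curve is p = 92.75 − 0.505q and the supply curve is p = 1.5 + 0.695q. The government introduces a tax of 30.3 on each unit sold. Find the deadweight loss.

Competitive equilibrium: 92.75 − 0.505q = 1.5 + 0.695q → q* = 76.0417, p* = 54.349.
With the tax, the buyer price exceeds the seller price by 30.3: (92.75 − 0.505q) − (1.5 + 0.695q) = 30.3 → q' = 50.7917.
Δq = 76.0417 − 50.7917 = 25.25; the wedge equals the tax, 30.3.
Deadweight loss = ½ × 25.25 × 30.3 = 382.54.

382.54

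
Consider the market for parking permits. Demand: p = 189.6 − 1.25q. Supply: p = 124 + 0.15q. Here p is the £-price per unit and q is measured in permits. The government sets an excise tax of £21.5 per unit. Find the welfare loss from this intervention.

Competitive equilibrium: 189.6 − 1.25q = 124 + 0.15q → q* = 46.8571, p* = 131.0286.
With the tax, the buyer price exceeds the seller price by 21.5: (189.6 − 1.25q) − (124 + 0.15q) = 21.5 → q' = 31.5.
Δq = 46.8571 − 31.5 = 15.3571; the wedge equals the tax, 21.5.
Welfare loss = ½ × 15.3571 × 21.5 = £165.09.

£165.09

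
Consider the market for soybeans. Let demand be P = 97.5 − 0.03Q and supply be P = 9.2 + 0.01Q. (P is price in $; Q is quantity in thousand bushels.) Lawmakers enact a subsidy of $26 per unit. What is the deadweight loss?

$8450 thousand

Competitive equilibrium: 97.5 − 0.03Q = 9.2 + 0.01Q → Q* = 2207.5, P* = 31.275.
The subsidy lowers effective supply by 26: P = 0.01Q − 16.8.
New quantity: 97.5 − 0.03Q = 0.01Q − 16.8 → Q' = 2857.5.
Overproduction ΔQ = 2857.5 − 2207.5 = 650; wedge = subsidy = 26.
Welfare loss = ½ × 650 × 26 = $8450 thousand.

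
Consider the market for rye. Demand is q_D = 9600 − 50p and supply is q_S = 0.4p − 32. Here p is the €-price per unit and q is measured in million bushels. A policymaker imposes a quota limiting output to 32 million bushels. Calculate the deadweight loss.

€195.13 million

In inverse form: demand p = 192 − 0.02q, supply p = 80 + 2.5q.
Competitive equilibrium: 192 − 0.02q = 80 + 2.5q → q* = 44.4444, p* = 191.1111.
At q = 32: demand price = 192 − 0.02·32 = 191.36; supply price = 80 + 2.5·32 = 160.
Δq = 44.4444 − 32 = 12.4444; wedge = 191.36 − 160 = 31.36.
The triangle = ½ × 12.4444 × 31.36 = €195.13 million.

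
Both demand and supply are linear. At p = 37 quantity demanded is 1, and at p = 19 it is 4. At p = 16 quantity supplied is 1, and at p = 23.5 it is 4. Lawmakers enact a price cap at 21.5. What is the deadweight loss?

0.31

Demand slope = (19 − 37)/(4 − 1) = −6, so p = 43 − 6q.
Supply slope = (23.5 − 16)/(4 − 1) = 2.5, so p = 13.5 + 2.5q.
Competitive equilibrium: 43 − 6q = 13.5 + 2.5q → q* = 3.4706, p* = 22.1765.
At the ceiling p = 21.5, quantity supplied = (21.5 − 13.5)/2.5 = 3.2.
Willingness to pay at q' = 3.2: 43 − 6·3.2 = 23.8.
Δq = 3.4706 − 3.2 = 0.2706; wedge = 23.8 − 21.5 = 2.3.
The triangle = ½ × 0.2706 × 2.3 = 0.31.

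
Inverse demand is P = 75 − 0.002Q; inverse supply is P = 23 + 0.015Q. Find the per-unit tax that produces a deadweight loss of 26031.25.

29.75

Competitive equilibrium: 75 − 0.002Q = 23 + 0.015Q → Q* = 3058.8235, P* = 68.8824.
A tax t gives ΔQ = t/0.017 and wedge t, so DWL = t²/0.034.
t²/0.034 = 26031.25 → t² = 885.0625 → t = 29.75.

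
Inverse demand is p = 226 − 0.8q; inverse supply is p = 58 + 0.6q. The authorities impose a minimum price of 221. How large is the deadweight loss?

Competitive equilibrium: 226 − 0.8q = 58 + 0.6q → q* = 120, p* = 130.
At the floor p = 221, quantity demanded = (226 − 221)/0.8 = 6.25.
Sellers' marginal cost at q' = 6.25: 58 + 0.6·6.25 = 61.75.
Δq = 120 − 6.25 = 113.75; wedge = 221 − 61.75 = 159.25.
The triangle = ½ × 113.75 × 159.25 = 9057.34.

9057.34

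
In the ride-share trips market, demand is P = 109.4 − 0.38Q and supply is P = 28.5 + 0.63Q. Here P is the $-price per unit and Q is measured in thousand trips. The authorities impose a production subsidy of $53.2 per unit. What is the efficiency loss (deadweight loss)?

$1401.11 thousand

Competitive equilibrium: 109.4 − 0.38Q = 28.5 + 0.63Q → Q* = 80.099, P* = 78.9624.
The subsidy lowers effective supply by 53.2: P = 0.63Q − 24.7.
New quantity: 109.4 − 0.38Q = 0.63Q − 24.7 → Q' = 132.7723.
Overproduction ΔQ = 132.7723 − 80.099 = 52.6733; wedge = subsidy = 53.2.
Welfare loss = ½ × 52.6733 × 53.2 = $1401.11 thousand.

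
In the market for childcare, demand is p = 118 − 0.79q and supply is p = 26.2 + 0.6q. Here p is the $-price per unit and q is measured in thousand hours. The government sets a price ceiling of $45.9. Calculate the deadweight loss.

$766.51 thousand

Competitive equilibrium: 118 − 0.79q = 26.2 + 0.6q → q* = 66.0432, p* = 65.8259.
At the ceiling p = 45.9, quantity supplied = (45.9 − 26.2)/0.6 = 32.8333.
Willingness to pay at q' = 32.8333: 118 − 0.79·32.8333 = 92.0617.
Δq = 66.0432 − 32.8333 = 33.2099; wedge = 92.0617 − 45.9 = 46.1617.
DWL = ½ × 33.2099 × 46.1617 = $766.51 thousand.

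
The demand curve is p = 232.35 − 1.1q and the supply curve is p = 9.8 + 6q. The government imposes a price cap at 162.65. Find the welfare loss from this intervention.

Competitive equilibrium: 232.35 − 1.1q = 9.8 + 6q → q* = 31.34507, p* = 197.87042.
At the ceiling p = 162.65, quantity supplied = (162.65 − 9.8)/6 = 25.475.
Willingness to pay at q' = 25.475: 232.35 − 1.1·25.475 = 204.3275.
Δq = 31.34507 − 25.475 = 5.87007; wedge = 204.3275 − 162.65 = 41.6775.
DWL = ½ × 5.87007 × 41.6775 = 122.32.

122.32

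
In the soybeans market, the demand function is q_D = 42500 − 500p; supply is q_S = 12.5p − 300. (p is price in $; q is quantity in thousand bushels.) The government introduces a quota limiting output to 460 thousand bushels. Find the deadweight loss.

$3304.62 thousand

In inverse form: demand p = 85 − 0.002q, supply p = 24 + 0.08q.
Competitive equilibrium: 85 − 0.002q = 24 + 0.08q → q* = 743.9024, p* = 83.5122.
At q = 460: demand price = 85 − 0.002·460 = 84.08; supply price = 24 + 0.08·460 = 60.8.
Δq = 743.9024 − 460 = 283.9024; wedge = 84.08 − 60.8 = 23.28.
Welfare loss = ½ × 283.9024 × 23.28 = $3304.62 thousand.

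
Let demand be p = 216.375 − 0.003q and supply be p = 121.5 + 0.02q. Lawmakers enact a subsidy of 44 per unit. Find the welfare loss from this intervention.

Competitive equilibrium: 216.375 − 0.003q = 121.5 + 0.02q → q* = 4125, p* = 204.
The subsidy lowers effective supply by 44: p = 77.5 + 0.02q.
New quantity: 216.375 − 0.003q = 77.5 + 0.02q → q' = 6038.0435.
Overproduction Δq = 6038.0435 − 4125 = 1913.0435; wedge = subsidy = 44.
Welfare loss = ½ × 1913.0435 × 44 = 42086.96.

42086.96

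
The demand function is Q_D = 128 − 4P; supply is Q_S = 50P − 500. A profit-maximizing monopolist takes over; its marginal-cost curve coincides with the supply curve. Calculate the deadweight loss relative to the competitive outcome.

In inverse form: demand P = 32 − 0.25Q, supply P = 10 + 0.02Q.
Competitive equilibrium: 32 − 0.25Q = 10 + 0.02Q → Q* = 81.4815, P* = 11.6296.
Marginal revenue: MR = 32 − 0.5Q. Set MR = MC: 32 − 0.5Q = 10 + 0.02Q → Q_m = 42.3077.
Price P_m = 32 − 0.25·42.3077 = 21.4231; MC(Q_m) = 10 + 0.02·42.3077 = 10.8462.
Competitive Q* = 81.4815, so ΔQ = 39.1738; wedge = 21.4231 − 10.8462 = 10.5769.
DWL = ½ × 39.1738 × 10.5769 = 207.17.

207.17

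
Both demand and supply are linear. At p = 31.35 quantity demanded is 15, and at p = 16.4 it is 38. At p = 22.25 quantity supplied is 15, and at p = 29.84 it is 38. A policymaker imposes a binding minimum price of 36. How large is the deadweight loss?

132.43

Demand slope = (16.4 − 31.35)/(38 − 15) = −0.65, so p = 41.1 − 0.65q.
Supply slope = (29.84 − 22.25)/(38 − 15) = 0.33, so p = 17.3 + 0.33q.
Competitive equilibrium: 41.1 − 0.65q = 17.3 + 0.33q → q* = 24.2857, p* = 25.3143.
At the floor p = 36, quantity demanded = (41.1 − 36)/0.65 = 7.8462.
Sellers' marginal cost at q' = 7.8462: 17.3 + 0.33·7.8462 = 19.8892.
Δq = 24.2857 − 7.8462 = 16.4395; wedge = 36 − 19.8892 = 16.1108.
Deadweight loss = ½ × 16.4395 × 16.1108 = 132.43.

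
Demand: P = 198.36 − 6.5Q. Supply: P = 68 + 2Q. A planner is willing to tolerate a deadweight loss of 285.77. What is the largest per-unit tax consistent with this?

69.7

Competitive equilibrium: 198.36 − 6.5Q = 68 + 2Q → Q* = 15.3365, P* = 98.6729.
A tax t gives ΔQ = t/8.5 and wedge t, so DWL = t²/17.
t²/17 = 285.77 → t² = 4858.09 → t = 69.7.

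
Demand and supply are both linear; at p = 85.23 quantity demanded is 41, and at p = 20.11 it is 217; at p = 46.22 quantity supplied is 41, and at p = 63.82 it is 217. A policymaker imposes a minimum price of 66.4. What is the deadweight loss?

242.27

Demand slope = (20.11 − 85.23)/(217 − 41) = −0.37, so p = 100.4 − 0.37q.
Supply slope = (63.82 − 46.22)/(217 − 41) = 0.1, so p = 42.12 + 0.1q.
Competitive equilibrium: 100.4 − 0.37q = 42.12 + 0.1q → q* = 124, p* = 54.52.
At the floor p = 66.4, quantity demanded = (100.4 − 66.4)/0.37 = 91.8919.
Sellers' marginal cost at q' = 91.8919: 42.12 + 0.1·91.8919 = 51.3092.
Δq = 124 − 91.8919 = 32.1081; wedge = 66.4 − 51.3092 = 15.0908.
DWL = ½ × 32.1081 × 15.0908 = 242.27.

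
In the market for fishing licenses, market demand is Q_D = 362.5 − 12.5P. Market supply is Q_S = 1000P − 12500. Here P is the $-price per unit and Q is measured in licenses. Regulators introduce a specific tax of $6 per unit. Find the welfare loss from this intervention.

$222.22

In inverse form: demand P = 29 − 0.08Q, supply P = 12.5 + 0.001Q.
Competitive equilibrium: 29 − 0.08Q = 12.5 + 0.001Q → Q* = 203.7037, P* = 12.7037.
With the tax, the buyer price exceeds the seller price by 6: (29 − 0.08Q) − (12.5 + 0.001Q) = 6 → Q' = 129.6296.
ΔQ = 203.7037 − 129.6296 = 74.0741; the wedge equals the tax, 6.
DWL = ½ × 74.0741 × 6 = $222.22.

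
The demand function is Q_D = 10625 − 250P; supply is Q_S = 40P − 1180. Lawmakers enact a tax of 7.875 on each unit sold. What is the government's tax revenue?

1391.70

In inverse form: demand P = 42.5 − 0.004Q, supply P = 29.5 + 0.025Q.
Competitive equilibrium: 42.5 − 0.004Q = 29.5 + 0.025Q → Q* = 448.2759, P* = 40.7069.
With the tax, the buyer price exceeds the seller price by 7.875: (42.5 − 0.004Q) − (29.5 + 0.025Q) = 7.875 → Q' = 176.7241.
Tax revenue = 7.875 × 176.7241 = 1391.70.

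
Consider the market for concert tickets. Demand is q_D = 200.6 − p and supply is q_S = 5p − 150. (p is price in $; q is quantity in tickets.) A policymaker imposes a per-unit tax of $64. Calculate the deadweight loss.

$1706.67

In inverse form: demand p = 200.6 − q, supply p = 30 + 0.2q.
Competitive equilibrium: 200.6 − q = 30 + 0.2q → q* = 142.1667, p* = 58.4333.
With the tax, the buyer price exceeds the seller price by 64: (200.6 − q) − (30 + 0.2q) = 64 → q' = 88.8333.
Δq = 142.1667 − 88.8333 = 53.3334; the wedge equals the tax, 64.
The triangle = ½ × 53.3334 × 64 = $1706.67.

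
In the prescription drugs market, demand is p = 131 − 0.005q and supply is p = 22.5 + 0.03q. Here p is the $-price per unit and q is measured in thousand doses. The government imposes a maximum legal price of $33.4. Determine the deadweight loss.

Competitive equilibrium: 131 − 0.005q = 22.5 + 0.03q → q* = 3100, p* = 115.5.
At the ceiling p = 33.4, quantity supplied = (33.4 − 22.5)/0.03 = 363.333333.
Willingness to pay at q' = 363.333333: 131 − 0.005·363.333333 = 129.183333.
Δq = 3100 − 363.333333 = 2736.666667; wedge = 129.183333 − 33.4 = 95.783333.
The triangle = ½ × 2736.666667 × 95.783333 = $131063.53 thousand.

$131063.53 thousand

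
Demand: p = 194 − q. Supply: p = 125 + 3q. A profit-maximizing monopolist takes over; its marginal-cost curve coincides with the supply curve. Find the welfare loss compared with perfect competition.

23.805

Competitive equilibrium: 194 − q = 125 + 3q → q* = 17.25, p* = 176.75.
Marginal revenue: MR = 194 − 2q. Set MR = MC: 194 − 2q = 125 + 3q → q_m = 13.8.
Price p_m = 194 − 1·13.8 = 180.2; MC(q_m) = 125 + 3·13.8 = 166.4.
Competitive q* = 17.25, so Δq = 3.45; wedge = 180.2 − 166.4 = 13.8.
The triangle = ½ × 3.45 × 13.8 = 23.805.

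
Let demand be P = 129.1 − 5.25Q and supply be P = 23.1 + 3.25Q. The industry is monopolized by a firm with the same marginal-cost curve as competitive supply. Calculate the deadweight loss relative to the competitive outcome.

Competitive equilibrium: 129.1 − 5.25Q = 23.1 + 3.25Q → Q* = 12.4706, P* = 63.6294.
Marginal revenue: MR = 129.1 − 10.5Q. Set MR = MC: 129.1 − 10.5Q = 23.1 + 3.25Q → Q_m = 7.7091.
Price P_m = 129.1 − 5.25·7.7091 = 88.6272; MC(Q_m) = 23.1 + 3.25·7.7091 = 48.1546.
Competitive Q* = 12.4706, so ΔQ = 4.7615; wedge = 88.6272 − 48.1546 = 40.4726.
The triangle = ½ × 4.7615 × 40.4726 = 96.36.

96.36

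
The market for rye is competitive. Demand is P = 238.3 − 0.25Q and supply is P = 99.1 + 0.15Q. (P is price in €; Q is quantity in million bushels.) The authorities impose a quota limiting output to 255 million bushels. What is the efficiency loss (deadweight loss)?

€1729.80 million

Competitive equilibrium: 238.3 − 0.25Q = 99.1 + 0.15Q → Q* = 348, P* = 151.3.
At Q = 255: demand price = 238.3 − 0.25·255 = 174.55; supply price = 99.1 + 0.15·255 = 137.35.
ΔQ = 348 − 255 = 93; wedge = 174.55 − 137.35 = 37.2.
Welfare loss = ½ × 93 × 37.2 = €1729.80 million.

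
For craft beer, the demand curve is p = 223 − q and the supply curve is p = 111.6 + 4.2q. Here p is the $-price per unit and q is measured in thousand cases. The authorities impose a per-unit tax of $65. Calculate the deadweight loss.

Competitive equilibrium: 223 − q = 111.6 + 4.2q → q* = 21.4231, p* = 201.5769.
With the tax, the buyer price exceeds the seller price by 65: (223 − q) − (111.6 + 4.2q) = 65 → q' = 8.9231.
Δq = 21.4231 − 8.9231 = 12.5; the wedge equals the tax, 65.
Welfare loss = ½ × 12.5 × 65 = $406.25 thousand.

$406.25 thousand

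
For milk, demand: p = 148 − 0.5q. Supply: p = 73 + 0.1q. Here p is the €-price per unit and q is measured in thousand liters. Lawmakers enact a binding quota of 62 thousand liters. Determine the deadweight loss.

€1190.70 thousand

Competitive equilibrium: 148 − 0.5q = 73 + 0.1q → q* = 125, p* = 85.5.
At q = 62: demand price = 148 − 0.5·62 = 117; supply price = 73 + 0.1·62 = 79.2.
Δq = 125 − 62 = 63; wedge = 117 − 79.2 = 37.8.
Deadweight loss = ½ × 63 × 37.8 = €1190.70 thousand.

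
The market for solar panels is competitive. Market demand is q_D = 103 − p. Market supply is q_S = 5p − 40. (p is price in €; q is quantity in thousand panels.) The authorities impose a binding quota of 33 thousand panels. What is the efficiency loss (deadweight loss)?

In inverse form: demand p = 103 − q, supply p = 8 + 0.2q.
Competitive equilibrium: 103 − q = 8 + 0.2q → q* = 79.1667, p* = 23.8333.
At q = 33: demand price = 103 − 1·33 = 70; supply price = 8 + 0.2·33 = 14.6.
Δq = 79.1667 − 33 = 46.1667; wedge = 70 − 14.6 = 55.4.
Welfare loss = ½ × 46.1667 × 55.4 = €1278.82 thousand.

€1278.82 thousand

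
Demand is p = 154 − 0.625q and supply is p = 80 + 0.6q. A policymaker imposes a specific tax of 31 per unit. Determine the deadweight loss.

392.24

Competitive equilibrium: 154 − 0.625q = 80 + 0.6q → q* = 60.40816, p* = 116.2449.
With the tax, the buyer price exceeds the seller price by 31: (154 − 0.625q) − (80 + 0.6q) = 31 → q' = 35.10204.
Δq = 60.40816 − 35.10204 = 25.30612; the wedge equals the tax, 31.
DWL = ½ × 25.30612 × 31 = 392.24.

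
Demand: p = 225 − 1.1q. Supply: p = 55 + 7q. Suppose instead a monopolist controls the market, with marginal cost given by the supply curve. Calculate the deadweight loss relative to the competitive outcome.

Competitive equilibrium: 225 − 1.1q = 55 + 7q → q* = 20.9877, p* = 201.9136.
Marginal revenue: MR = 225 − 2.2q. Set MR = MC: 225 − 2.2q = 55 + 7q → q_m = 18.4783.
Price p_m = 225 − 1.1·18.4783 = 204.6739; MC(q_m) = 55 + 7·18.4783 = 184.3481.
Competitive q* = 20.9877, so Δq = 2.5094; wedge = 204.6739 − 184.3481 = 20.3258.
DWL = ½ × 2.5094 × 20.3258 = 25.50.

25.50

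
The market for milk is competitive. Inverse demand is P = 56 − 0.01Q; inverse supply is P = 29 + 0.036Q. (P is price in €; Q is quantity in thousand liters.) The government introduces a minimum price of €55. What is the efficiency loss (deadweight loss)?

€5453.91 thousand

Competitive equilibrium: 56 − 0.01Q = 29 + 0.036Q → Q* = 586.9565, P* = 50.1304.
At the floor P = 55, quantity demanded = (56 − 55)/0.01 = 100.
Sellers' marginal cost at Q' = 100: 29 + 0.036·100 = 32.6.
ΔQ = 586.9565 − 100 = 486.9565; wedge = 55 − 32.6 = 22.4.
Welfare loss = ½ × 486.9565 × 22.4 = €5453.91 thousand.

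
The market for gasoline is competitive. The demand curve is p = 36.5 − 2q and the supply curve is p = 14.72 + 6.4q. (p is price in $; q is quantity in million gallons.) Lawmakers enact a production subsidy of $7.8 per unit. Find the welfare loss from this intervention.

$3.62 million

Competitive equilibrium: 36.5 − 2q = 14.72 + 6.4q → q* = 2.5929, p* = 31.3143.
The subsidy lowers effective supply by 7.8: p = 6.92 + 6.4q.
New quantity: 36.5 − 2q = 6.92 + 6.4q → q' = 3.5214.
Overproduction Δq = 3.5214 − 2.5929 = 0.9285; wedge = subsidy = 7.8.
Deadweight loss = ½ × 0.9285 × 7.8 = $3.62 million.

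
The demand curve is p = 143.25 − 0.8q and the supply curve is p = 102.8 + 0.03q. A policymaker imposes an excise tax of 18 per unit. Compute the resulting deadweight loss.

195.18

Competitive equilibrium: 143.25 − 0.8q = 102.8 + 0.03q → q* = 48.7349, p* = 104.262.
With the tax, the buyer price exceeds the seller price by 18: (143.25 − 0.8q) − (102.8 + 0.03q) = 18 → q' = 27.0482.
Δq = 48.7349 − 27.0482 = 21.6867; the wedge equals the tax, 18.
The triangle = ½ × 21.6867 × 18 = 195.18.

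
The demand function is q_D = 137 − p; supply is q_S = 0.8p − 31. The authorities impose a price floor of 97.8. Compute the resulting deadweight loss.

22.445

In inverse form: demand p = 137 − q, supply p = 38.75 + 1.25q.
Competitive equilibrium: 137 − q = 38.75 + 1.25q → q* = 43.6667, p* = 93.3333.
At the floor p = 97.8, quantity demanded = (137 − 97.8)/1 = 39.2.
Sellers' marginal cost at q' = 39.2: 38.75 + 1.25·39.2 = 87.75.
Δq = 43.6667 − 39.2 = 4.4667; wedge = 97.8 − 87.75 = 10.05.
DWL = ½ × 4.4667 × 10.05 = 22.445.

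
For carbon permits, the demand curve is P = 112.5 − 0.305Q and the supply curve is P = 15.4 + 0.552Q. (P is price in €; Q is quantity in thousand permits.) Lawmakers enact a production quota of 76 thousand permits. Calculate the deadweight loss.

Competitive equilibrium: 112.5 − 0.305Q = 15.4 + 0.552Q → Q* = 113.3022, P* = 77.9428.
At Q = 76: demand price = 112.5 − 0.305·76 = 89.32; supply price = 15.4 + 0.552·76 = 57.352.
ΔQ = 113.3022 − 76 = 37.3022; wedge = 89.32 − 57.352 = 31.968.
DWL = ½ × 37.3022 × 31.968 = €596.24 thousand.

€596.24 thousand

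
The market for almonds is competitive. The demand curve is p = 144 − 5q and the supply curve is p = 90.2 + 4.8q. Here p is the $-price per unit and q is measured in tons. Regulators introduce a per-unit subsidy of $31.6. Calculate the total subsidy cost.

$275.37

Competitive equilibrium: 144 − 5q = 90.2 + 4.8q → q* = 5.4898, p* = 116.551.
The subsidy lowers effective supply by 31.6: p = 58.6 + 4.8q.
New quantity: 144 − 5q = 58.6 + 4.8q → q' = 8.7143.
Total subsidy cost = 31.6 × 8.7143 = $275.37.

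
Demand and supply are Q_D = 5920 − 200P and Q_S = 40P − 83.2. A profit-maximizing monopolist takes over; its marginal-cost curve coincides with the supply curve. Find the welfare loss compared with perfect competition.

In inverse form: demand P = 29.6 − 0.005Q, supply P = 2.08 + 0.025Q.
Competitive equilibrium: 29.6 − 0.005Q = 2.08 + 0.025Q → Q* = 917.33333, P* = 25.01333.
Marginal revenue: MR = 29.6 − 0.01Q. Set MR = MC: 29.6 − 0.01Q = 2.08 + 0.025Q → Q_m = 786.28571.
Price P_m = 29.6 − 0.005·786.28571 = 25.66857; MC(Q_m) = 2.08 + 0.025·786.28571 = 21.73714.
Competitive Q* = 917.33333, so ΔQ = 131.04762; wedge = 25.66857 − 21.73714 = 3.93143.
Deadweight loss = ½ × 131.04762 × 3.93143 = 257.60.

257.60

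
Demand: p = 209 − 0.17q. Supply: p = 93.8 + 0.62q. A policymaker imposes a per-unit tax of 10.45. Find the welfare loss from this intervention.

69.12

Competitive equilibrium: 209 − 0.17q = 93.8 + 0.62q → q* = 145.8228, p* = 184.2101.
With the tax, the buyer price exceeds the seller price by 10.45: (209 − 0.17q) − (93.8 + 0.62q) = 10.45 → q' = 132.5949.
Δq = 145.8228 − 132.5949 = 13.2279; the wedge equals the tax, 10.45.
Deadweight loss = ½ × 13.2279 × 10.45 = 69.12.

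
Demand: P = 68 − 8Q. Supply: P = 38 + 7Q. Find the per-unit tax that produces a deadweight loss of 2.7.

9

Competitive equilibrium: 68 − 8Q = 38 + 7Q → Q* = 2, P* = 52.
A tax t gives ΔQ = t/15 and wedge t, so DWL = t²/30.
t²/30 = 2.7 → t² = 81 → t = 9.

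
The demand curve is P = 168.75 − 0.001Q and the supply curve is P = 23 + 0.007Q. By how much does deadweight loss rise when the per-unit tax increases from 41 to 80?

Competitive equilibrium: 168.75 − 0.001Q = 23 + 0.007Q → Q* = 18218.75, P* = 150.5313.
For a per-unit tax t: ΔQ = t/0.008, so DWL = ½·t·(t/0.008) = t²/0.016.
At t = 41: DWL = 105062.5. At t = 80: DWL = 400000.
Increase = 400000 − 105062.5 = 294937.50.

294937.50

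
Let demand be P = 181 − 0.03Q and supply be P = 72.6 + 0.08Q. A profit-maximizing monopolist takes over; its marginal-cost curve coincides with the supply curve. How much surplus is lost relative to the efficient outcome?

2452.58

Competitive equilibrium: 181 − 0.03Q = 72.6 + 0.08Q → Q* = 985.45455, P* = 151.43636.
Marginal revenue: MR = 181 − 0.06Q. Set MR = MC: 181 − 0.06Q = 72.6 + 0.08Q → Q_m = 774.28571.
Price P_m = 181 − 0.03·774.28571 = 157.77143; MC(Q_m) = 72.6 + 0.08·774.28571 = 134.54286.
Competitive Q* = 985.45455, so ΔQ = 211.16884; wedge = 157.77143 − 134.54286 = 23.22857.
DWL = ½ × 211.16884 × 23.22857 = 2452.58.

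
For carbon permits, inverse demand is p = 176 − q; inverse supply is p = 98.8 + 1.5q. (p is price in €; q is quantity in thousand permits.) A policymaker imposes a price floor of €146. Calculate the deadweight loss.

€0.968 thousand

Competitive equilibrium: 176 − q = 98.8 + 1.5q → q* = 30.88, p* = 145.12.
At the floor p = 146, quantity demanded = (176 − 146)/1 = 30.
Sellers' marginal cost at q' = 30: 98.8 + 1.5·30 = 143.8.
Δq = 30.88 − 30 = 0.88; wedge = 146 − 143.8 = 2.2.
The triangle = ½ × 0.88 × 2.2 = €0.968 thousand.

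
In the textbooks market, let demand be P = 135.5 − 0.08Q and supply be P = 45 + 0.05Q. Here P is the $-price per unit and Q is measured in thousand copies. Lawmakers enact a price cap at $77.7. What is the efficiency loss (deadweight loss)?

$115.50 thousand

Competitive equilibrium: 135.5 − 0.08Q = 45 + 0.05Q → Q* = 696.1538, P* = 79.8077.
At the ceiling P = 77.7, quantity supplied = (77.7 − 45)/0.05 = 654.
Willingness to pay at Q' = 654: 135.5 − 0.08·654 = 83.18.
ΔQ = 696.1538 − 654 = 42.1538; wedge = 83.18 − 77.7 = 5.48.
The triangle = ½ × 42.1538 × 5.48 = $115.50 thousand.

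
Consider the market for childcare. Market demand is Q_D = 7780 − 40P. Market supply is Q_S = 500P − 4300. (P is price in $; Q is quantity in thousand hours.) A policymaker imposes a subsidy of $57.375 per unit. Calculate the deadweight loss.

$60960.94 thousand

In inverse form: demand P = 194.5 − 0.025Q, supply P = 8.6 + 0.002Q.
Competitive equilibrium: 194.5 − 0.025Q = 8.6 + 0.002Q → Q* = 6885.1852, P* = 22.3704.
The subsidy lowers effective supply by 57.375: P = 0.002Q − 48.775.
New quantity: 194.5 − 0.025Q = 0.002Q − 48.775 → Q' = 9010.1852.
Overproduction ΔQ = 9010.1852 − 6885.1852 = 2125; wedge = subsidy = 57.375.
DWL = ½ × 2125 × 57.375 = $60960.94 thousand.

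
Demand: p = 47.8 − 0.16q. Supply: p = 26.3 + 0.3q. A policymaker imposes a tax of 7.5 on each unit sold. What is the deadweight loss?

61.14

Competitive equilibrium: 47.8 − 0.16q = 26.3 + 0.3q → q* = 46.7391, p* = 40.3217.
With the tax, the buyer price exceeds the seller price by 7.5: (47.8 − 0.16q) − (26.3 + 0.3q) = 7.5 → q' = 30.4348.
Δq = 46.7391 − 30.4348 = 16.3043; the wedge equals the tax, 7.5.
Welfare loss = ½ × 16.3043 × 7.5 = 61.14.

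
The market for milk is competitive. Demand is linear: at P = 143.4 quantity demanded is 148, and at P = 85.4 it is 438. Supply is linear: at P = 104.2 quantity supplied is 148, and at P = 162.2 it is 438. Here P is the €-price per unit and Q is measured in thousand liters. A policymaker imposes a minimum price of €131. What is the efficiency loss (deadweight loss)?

€259.20 thousand

Demand slope = (85.4 − 143.4)/(438 − 148) = −0.2, so P = 173 − 0.2Q.
Supply slope = (162.2 − 104.2)/(438 − 148) = 0.2, so P = 74.6 + 0.2Q.
Competitive equilibrium: 173 − 0.2Q = 74.6 + 0.2Q → Q* = 246, P* = 123.8.
At the floor P = 131, quantity demanded = (173 − 131)/0.2 = 210.
Sellers' marginal cost at Q' = 210: 74.6 + 0.2·210 = 116.6.
ΔQ = 246 − 210 = 36; wedge = 131 − 116.6 = 14.4.
The triangle = ½ × 36 × 14.4 = €259.20 thousand.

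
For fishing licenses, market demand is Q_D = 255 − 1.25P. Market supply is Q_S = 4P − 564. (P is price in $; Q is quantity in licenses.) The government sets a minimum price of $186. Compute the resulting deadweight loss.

In inverse form: demand P = 204 − 0.8Q, supply P = 141 + 0.25Q.
Competitive equilibrium: 204 − 0.8Q = 141 + 0.25Q → Q* = 60, P* = 156.
At the floor P = 186, quantity demanded = (204 − 186)/0.8 = 22.5.
Sellers' marginal cost at Q' = 22.5: 141 + 0.25·22.5 = 146.625.
ΔQ = 60 − 22.5 = 37.5; wedge = 186 − 146.625 = 39.375.
Deadweight loss = ½ × 37.5 × 39.375 = $738.28.

$738.28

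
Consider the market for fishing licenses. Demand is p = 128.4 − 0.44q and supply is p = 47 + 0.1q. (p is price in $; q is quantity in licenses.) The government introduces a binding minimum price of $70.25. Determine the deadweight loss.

Competitive equilibrium: 128.4 − 0.44q = 47 + 0.1q → q* = 150.7407, p* = 62.0741.
At the floor p = 70.25, quantity demanded = (128.4 − 70.25)/0.44 = 132.1591.
Sellers' marginal cost at q' = 132.1591: 47 + 0.1·132.1591 = 60.2159.
Δq = 150.7407 − 132.1591 = 18.5816; wedge = 70.25 − 60.2159 = 10.0341.
Welfare loss = ½ × 18.5816 × 10.0341 = $93.22.

$93.22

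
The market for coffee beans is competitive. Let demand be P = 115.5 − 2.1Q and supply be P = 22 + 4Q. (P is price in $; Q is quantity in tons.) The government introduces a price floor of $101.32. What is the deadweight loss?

Competitive equilibrium: 115.5 − 2.1Q = 22 + 4Q → Q* = 15.3279, P* = 83.3115.
At the floor P = 101.32, quantity demanded = (115.5 − 101.32)/2.1 = 6.7524.
Sellers' marginal cost at Q' = 6.7524: 22 + 4·6.7524 = 49.0096.
ΔQ = 15.3279 − 6.7524 = 8.5755; wedge = 101.32 − 49.0096 = 52.3104.
The triangle = ½ × 8.5755 × 52.3104 = $224.29.

$224.29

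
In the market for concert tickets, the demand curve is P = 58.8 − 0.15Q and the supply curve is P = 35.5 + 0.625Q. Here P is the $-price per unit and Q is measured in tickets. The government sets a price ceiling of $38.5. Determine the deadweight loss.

$247.34

Competitive equilibrium: 58.8 − 0.15Q = 35.5 + 0.625Q → Q* = 30.0645, P* = 54.2903.
At the ceiling P = 38.5, quantity supplied = (38.5 − 35.5)/0.625 = 4.8.
Willingness to pay at Q' = 4.8: 58.8 − 0.15·4.8 = 58.08.
ΔQ = 30.0645 − 4.8 = 25.2645; wedge = 58.08 − 38.5 = 19.58.
Welfare loss = ½ × 25.2645 × 19.58 = $247.34.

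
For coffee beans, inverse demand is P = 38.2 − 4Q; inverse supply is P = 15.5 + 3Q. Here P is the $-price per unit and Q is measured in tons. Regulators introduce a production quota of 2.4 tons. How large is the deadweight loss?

$2.49

Competitive equilibrium: 38.2 − 4Q = 15.5 + 3Q → Q* = 3.2429, P* = 25.2286.
At Q = 2.4: demand price = 38.2 − 4·2.4 = 28.6; supply price = 15.5 + 3·2.4 = 22.7.
ΔQ = 3.2429 − 2.4 = 0.8429; wedge = 28.6 − 22.7 = 5.9.
Deadweight loss = ½ × 0.8429 × 5.9 = $2.49.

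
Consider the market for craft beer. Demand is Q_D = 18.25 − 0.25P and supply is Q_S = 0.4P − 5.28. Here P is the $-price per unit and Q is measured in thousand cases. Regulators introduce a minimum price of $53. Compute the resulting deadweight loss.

$57.33 thousand

In inverse form: demand P = 73 − 4Q, supply P = 13.2 + 2.5Q.
Competitive equilibrium: 73 − 4Q = 13.2 + 2.5Q → Q* = 9.2, P* = 36.2.
At the floor P = 53, quantity demanded = (73 − 53)/4 = 5.
Sellers' marginal cost at Q' = 5: 13.2 + 2.5·5 = 25.7.
ΔQ = 9.2 − 5 = 4.2; wedge = 53 − 25.7 = 27.3.
The triangle = ½ × 4.2 × 27.3 = $57.33 thousand.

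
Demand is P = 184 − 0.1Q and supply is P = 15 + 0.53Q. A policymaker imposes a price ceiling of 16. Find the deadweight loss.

Competitive equilibrium: 184 − 0.1Q = 15 + 0.53Q → Q* = 268.254, P* = 157.1746.
At the ceiling P = 16, quantity supplied = (16 − 15)/0.53 = 1.8868.
Willingness to pay at Q' = 1.8868: 184 − 0.1·1.8868 = 183.8113.
ΔQ = 268.254 − 1.8868 = 266.3672; wedge = 183.8113 − 16 = 167.8113.
Welfare loss = ½ × 266.3672 × 167.8113 = 22349.71.

22349.71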